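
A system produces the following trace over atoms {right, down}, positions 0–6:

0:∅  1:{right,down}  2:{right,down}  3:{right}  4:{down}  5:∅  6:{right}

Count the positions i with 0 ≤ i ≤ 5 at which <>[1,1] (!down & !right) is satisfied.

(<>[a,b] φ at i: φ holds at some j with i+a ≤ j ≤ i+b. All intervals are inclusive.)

Evaluate at each i in [0,5]:
  i=0: ✗ (none in [1,1])
  i=1: ✗ (none in [2,2])
  i=2: ✗ (none in [3,3])
  i=3: ✗ (none in [4,4])
  i=4: ✓ (witness j=5)
  i=5: ✗ (none in [6,6])
Positions where it holds: {4} → 1.

1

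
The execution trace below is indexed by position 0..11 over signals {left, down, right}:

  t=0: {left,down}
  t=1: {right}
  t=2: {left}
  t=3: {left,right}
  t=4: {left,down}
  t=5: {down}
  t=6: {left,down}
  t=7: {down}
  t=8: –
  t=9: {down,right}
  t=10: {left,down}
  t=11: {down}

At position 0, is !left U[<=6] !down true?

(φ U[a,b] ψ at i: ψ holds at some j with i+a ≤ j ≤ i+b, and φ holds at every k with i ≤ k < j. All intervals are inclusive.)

False

Need some j in [0,6] with !down, and !left at every k in [0,j-1].
  j=0: !down false.
  j=1: !down holds, but !left fails at k=0 → not this j.
  j=2: !down holds, but !left fails at k=0 → not this j.
  j=3: !down holds, but !left fails at k=0 → not this j.
  j=4: !down false.
  j=5: !down false.
  j=6: !down false.
No j in the window works → until fails.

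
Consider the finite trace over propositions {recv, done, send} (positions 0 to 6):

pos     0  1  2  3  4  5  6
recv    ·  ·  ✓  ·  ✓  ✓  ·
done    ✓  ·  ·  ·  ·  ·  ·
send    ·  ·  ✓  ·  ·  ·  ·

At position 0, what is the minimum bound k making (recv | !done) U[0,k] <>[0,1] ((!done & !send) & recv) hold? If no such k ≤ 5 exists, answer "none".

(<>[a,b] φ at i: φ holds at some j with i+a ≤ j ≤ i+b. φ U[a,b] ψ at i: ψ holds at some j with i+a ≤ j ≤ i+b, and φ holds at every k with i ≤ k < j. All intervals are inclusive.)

Need earliest j ≥ 0 with <>[0,1] ((!done & !send) & recv), and (recv | !done) at every k in [0,j-1].
  j=0: rhs fails.
  j=1: rhs fails.
  j=2: rhs fails.
  j=3: rhs holds but lhs fails at k=0.
  j=4: rhs holds but lhs fails at k=0.
  j=5: rhs holds but lhs fails at k=0.
No witness within the range → none.

none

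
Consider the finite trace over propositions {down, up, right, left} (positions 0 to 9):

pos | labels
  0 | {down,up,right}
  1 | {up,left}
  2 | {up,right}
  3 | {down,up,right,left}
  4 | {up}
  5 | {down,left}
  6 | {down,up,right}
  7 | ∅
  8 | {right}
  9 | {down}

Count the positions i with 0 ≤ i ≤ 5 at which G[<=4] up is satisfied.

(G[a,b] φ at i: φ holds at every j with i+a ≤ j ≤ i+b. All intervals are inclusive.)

1

Evaluate at each i in [0,5]:
  i=0: ✓ (all of [0,4])
  i=1: ✗ (fails at j=5)
  i=2: ✗ (fails at j=5)
  i=3: ✗ (fails at j=5)
  i=4: ✗ (fails at j=5)
  i=5: ✗ (fails at j=5)
Positions where it holds: {0} → 1.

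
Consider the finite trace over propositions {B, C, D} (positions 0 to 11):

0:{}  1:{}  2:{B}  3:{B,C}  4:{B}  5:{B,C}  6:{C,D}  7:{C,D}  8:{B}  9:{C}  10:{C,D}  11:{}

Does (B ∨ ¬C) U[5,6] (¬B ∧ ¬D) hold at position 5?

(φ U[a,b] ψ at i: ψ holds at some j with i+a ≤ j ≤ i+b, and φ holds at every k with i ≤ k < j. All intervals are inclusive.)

Need some j in [10,11] with (¬B ∧ ¬D), and (B ∨ ¬C) at every k in [5,j-1].
  j=10: (¬B ∧ ¬D) false.
  j=11: (¬B ∧ ¬D) holds, but (B ∨ ¬C) fails at k=6 → not this j.
No j in the window works → until fails.

No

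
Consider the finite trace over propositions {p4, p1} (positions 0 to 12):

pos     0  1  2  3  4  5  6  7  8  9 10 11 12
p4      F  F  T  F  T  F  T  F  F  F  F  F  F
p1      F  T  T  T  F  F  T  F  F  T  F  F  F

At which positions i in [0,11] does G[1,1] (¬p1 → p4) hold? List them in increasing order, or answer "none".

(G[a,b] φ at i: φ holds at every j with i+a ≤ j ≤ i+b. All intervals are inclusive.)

Evaluate at each i in [0,11]:
  i=0: ✓ (all of [1,1])
  i=1: ✓ (all of [2,2])
  i=2: ✓ (all of [3,3])
  i=3: ✓ (all of [4,4])
  i=4: ✗ (fails at j=5)
  i=5: ✓ (all of [6,6])
  i=6: ✗ (fails at j=7)
  i=7: ✗ (fails at j=8)
  i=8: ✓ (all of [9,9])
  i=9: ✗ (fails at j=10)
  i=10: ✗ (fails at j=11)
  i=11: ✗ (fails at j=12)

0, 1, 2, 3, 5, 8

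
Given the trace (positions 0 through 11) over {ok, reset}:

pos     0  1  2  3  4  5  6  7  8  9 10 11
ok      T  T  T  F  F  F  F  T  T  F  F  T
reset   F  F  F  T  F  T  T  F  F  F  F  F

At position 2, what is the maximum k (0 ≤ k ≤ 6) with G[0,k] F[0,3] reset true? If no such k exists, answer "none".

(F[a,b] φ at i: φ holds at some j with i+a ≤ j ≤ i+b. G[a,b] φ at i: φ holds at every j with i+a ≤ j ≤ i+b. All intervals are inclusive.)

F[0,3] reset must hold from j=2 onward; find where it first fails.
  j=2: holds
  j=3: holds
  j=4: holds
  j=5: holds
  j=6: holds
  j=7: fails
Holds on [2,6], so largest k = 4.

4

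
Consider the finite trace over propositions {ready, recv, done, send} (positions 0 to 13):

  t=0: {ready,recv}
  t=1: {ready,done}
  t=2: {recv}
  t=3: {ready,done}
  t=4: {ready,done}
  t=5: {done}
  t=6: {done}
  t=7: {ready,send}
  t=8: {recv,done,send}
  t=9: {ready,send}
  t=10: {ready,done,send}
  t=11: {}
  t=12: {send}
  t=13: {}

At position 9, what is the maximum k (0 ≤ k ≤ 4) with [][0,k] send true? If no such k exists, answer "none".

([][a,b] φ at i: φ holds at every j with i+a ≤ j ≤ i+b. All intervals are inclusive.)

send must hold from j=9 onward; find where it first fails.
  j=9: holds
  j=10: holds
  j=11: fails
Holds on [9,10], so largest k = 1.

1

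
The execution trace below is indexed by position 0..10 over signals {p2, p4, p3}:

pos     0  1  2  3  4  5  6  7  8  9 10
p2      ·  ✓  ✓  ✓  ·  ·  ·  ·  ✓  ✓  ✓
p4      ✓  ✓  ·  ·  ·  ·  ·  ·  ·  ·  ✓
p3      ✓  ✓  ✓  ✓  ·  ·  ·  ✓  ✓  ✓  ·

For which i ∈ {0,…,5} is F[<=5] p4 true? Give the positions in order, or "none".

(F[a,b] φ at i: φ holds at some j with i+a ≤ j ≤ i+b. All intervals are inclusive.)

Evaluate at each i in [0,5]:
  i=0: ✓ (witness j=0)
  i=1: ✓ (witness j=1)
  i=2: ✗ (none in [2,7])
  i=3: ✗ (none in [3,8])
  i=4: ✗ (none in [4,9])
  i=5: ✓ (witness j=10)

0, 1, 5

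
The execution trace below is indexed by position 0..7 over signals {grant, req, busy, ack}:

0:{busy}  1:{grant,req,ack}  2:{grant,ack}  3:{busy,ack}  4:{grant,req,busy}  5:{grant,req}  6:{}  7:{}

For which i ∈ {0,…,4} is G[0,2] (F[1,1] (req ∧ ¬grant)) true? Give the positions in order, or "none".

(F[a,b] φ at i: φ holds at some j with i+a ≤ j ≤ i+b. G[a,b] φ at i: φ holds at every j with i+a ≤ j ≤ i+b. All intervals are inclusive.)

Evaluate at each i in [0,4]:
  i=0: ✗ (fails at j=0)
  i=1: ✗ (fails at j=1)
  i=2: ✗ (fails at j=2)
  i=3: ✗ (fails at j=3)
  i=4: ✗ (fails at j=4)

none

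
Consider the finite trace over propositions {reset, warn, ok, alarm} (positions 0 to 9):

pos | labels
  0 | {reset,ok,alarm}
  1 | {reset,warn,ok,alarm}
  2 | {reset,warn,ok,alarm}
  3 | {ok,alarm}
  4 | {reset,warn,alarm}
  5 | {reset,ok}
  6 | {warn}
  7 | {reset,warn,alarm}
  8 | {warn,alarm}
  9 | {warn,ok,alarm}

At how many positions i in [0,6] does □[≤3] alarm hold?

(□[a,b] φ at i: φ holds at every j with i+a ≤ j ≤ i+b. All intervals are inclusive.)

2

Evaluate at each i in [0,6]:
  i=0: ✓ (all of [0,3])
  i=1: ✓ (all of [1,4])
  i=2: ✗ (fails at j=5)
  i=3: ✗ (fails at j=5)
  i=4: ✗ (fails at j=5)
  i=5: ✗ (fails at j=5)
  i=6: ✗ (fails at j=6)
Positions where it holds: {0, 1} → 2.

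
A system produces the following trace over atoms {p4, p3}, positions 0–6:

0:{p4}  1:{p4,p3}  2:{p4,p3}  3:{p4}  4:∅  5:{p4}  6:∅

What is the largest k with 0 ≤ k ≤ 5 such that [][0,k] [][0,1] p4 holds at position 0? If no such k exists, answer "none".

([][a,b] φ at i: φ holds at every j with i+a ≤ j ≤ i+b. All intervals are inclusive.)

[][0,1] p4 must hold from j=0 onward; find where it first fails.
  j=0: holds
  j=1: holds
  j=2: holds
  j=3: fails
Holds on [0,2], so largest k = 2.

2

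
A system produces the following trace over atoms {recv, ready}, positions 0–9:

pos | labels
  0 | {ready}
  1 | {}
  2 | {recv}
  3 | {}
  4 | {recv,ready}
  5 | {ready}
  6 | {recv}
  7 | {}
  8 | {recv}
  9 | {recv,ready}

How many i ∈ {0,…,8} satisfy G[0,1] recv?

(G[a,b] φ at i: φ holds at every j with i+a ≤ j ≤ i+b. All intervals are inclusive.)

1

Evaluate at each i in [0,8]:
  i=0: ✗ (fails at j=0)
  i=1: ✗ (fails at j=1)
  i=2: ✗ (fails at j=3)
  i=3: ✗ (fails at j=3)
  i=4: ✗ (fails at j=5)
  i=5: ✗ (fails at j=5)
  i=6: ✗ (fails at j=7)
  i=7: ✗ (fails at j=7)
  i=8: ✓ (all of [8,9])
Positions where it holds: {8} → 1.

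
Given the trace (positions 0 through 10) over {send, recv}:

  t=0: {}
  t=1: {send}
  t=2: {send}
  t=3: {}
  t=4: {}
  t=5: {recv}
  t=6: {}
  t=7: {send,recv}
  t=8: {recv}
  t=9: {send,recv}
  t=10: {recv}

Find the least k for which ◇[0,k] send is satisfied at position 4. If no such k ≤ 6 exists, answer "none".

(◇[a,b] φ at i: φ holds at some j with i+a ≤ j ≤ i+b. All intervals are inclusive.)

3

Scan j = 4,5,… for send:
  j=4: fails
  j=5: fails
  j=6: fails
  j=7: holds
First hit at j=7, so smallest k = 7-4 = 3.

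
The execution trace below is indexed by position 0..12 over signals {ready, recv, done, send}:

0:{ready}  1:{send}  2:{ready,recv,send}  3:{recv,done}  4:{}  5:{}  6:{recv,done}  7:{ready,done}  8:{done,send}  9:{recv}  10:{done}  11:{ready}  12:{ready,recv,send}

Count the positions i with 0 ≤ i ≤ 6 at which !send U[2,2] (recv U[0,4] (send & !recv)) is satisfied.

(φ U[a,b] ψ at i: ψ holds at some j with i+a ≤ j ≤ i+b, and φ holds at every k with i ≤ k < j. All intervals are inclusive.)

1

Evaluate at each i in [0,6]:
  i=0: ✗ (no rhs in [2,2])
  i=1: ✗ (no rhs in [3,3])
  i=2: ✗ (no rhs in [4,4])
  i=3: ✗ (no rhs in [5,5])
  i=4: ✗ (no rhs in [6,6])
  i=5: ✗ (no rhs in [7,7])
  i=6: ✓ (rhs at j=8; lhs holds on [6,7])
Positions where it holds: {6} → 1.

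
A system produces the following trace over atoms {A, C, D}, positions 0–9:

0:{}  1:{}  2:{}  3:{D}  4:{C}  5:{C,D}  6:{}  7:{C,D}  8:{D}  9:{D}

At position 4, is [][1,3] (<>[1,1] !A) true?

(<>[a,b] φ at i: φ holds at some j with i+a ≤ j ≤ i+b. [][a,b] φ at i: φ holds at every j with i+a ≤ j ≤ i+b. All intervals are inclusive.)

Holds

Check <>[1,1] !A at every j in [5,7]:
  j=5: holds (witness at 6)
  j=6: holds (witness at 7)
  j=7: holds (witness at 8)
All positions satisfy it → formula holds.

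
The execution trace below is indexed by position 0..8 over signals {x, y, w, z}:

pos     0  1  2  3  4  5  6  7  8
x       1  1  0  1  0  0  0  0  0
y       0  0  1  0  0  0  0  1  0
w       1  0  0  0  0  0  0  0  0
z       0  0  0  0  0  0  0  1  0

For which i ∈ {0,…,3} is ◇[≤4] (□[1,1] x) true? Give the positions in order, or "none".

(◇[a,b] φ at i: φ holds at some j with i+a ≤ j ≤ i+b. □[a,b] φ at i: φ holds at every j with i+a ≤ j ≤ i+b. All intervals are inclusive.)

0, 1, 2

Evaluate at each i in [0,3]:
  i=0: ✓ (witness j=0)
  i=1: ✓ (witness j=2)
  i=2: ✓ (witness j=2)
  i=3: ✗ (none in [3,7])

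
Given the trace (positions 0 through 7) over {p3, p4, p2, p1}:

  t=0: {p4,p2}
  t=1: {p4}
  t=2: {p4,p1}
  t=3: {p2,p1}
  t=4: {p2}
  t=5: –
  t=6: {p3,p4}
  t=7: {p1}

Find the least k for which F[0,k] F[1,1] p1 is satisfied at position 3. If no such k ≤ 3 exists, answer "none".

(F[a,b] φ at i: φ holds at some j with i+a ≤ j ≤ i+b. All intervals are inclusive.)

Scan j = 3,4,… for F[1,1] p1:
  j=3: fails
  j=4: fails
  j=5: fails
  j=6: holds
First hit at j=6, so smallest k = 6-3 = 3.

3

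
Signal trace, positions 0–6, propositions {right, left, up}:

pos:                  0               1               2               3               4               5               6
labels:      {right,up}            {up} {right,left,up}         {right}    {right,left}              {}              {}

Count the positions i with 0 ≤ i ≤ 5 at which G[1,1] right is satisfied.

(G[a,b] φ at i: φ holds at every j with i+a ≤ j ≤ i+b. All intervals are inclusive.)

3

Evaluate at each i in [0,5]:
  i=0: ✗ (fails at j=1)
  i=1: ✓ (all of [2,2])
  i=2: ✓ (all of [3,3])
  i=3: ✓ (all of [4,4])
  i=4: ✗ (fails at j=5)
  i=5: ✗ (fails at j=6)
Positions where it holds: {1, 2, 3} → 3.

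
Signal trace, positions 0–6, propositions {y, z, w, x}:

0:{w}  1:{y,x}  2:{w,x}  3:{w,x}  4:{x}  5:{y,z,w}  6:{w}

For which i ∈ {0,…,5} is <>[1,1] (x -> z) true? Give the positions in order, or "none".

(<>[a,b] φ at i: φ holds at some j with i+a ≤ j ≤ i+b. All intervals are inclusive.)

Evaluate at each i in [0,5]:
  i=0: ✗ (none in [1,1])
  i=1: ✗ (none in [2,2])
  i=2: ✗ (none in [3,3])
  i=3: ✗ (none in [4,4])
  i=4: ✓ (witness j=5)
  i=5: ✓ (witness j=6)

4, 5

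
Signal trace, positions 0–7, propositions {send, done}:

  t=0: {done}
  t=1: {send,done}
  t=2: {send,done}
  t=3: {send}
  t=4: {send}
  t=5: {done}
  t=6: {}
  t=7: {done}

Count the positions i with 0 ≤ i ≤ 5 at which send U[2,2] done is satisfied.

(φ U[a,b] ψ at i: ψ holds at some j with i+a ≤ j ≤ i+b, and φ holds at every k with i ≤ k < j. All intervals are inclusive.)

1

Evaluate at each i in [0,5]:
  i=0: ✗ (lhs fails at k=0 before rhs at j=2)
  i=1: ✗ (no rhs in [3,3])
  i=2: ✗ (no rhs in [4,4])
  i=3: ✓ (rhs at j=5; lhs holds on [3,4])
  i=4: ✗ (no rhs in [6,6])
  i=5: ✗ (lhs fails at k=5 before rhs at j=7)
Positions where it holds: {3} → 1.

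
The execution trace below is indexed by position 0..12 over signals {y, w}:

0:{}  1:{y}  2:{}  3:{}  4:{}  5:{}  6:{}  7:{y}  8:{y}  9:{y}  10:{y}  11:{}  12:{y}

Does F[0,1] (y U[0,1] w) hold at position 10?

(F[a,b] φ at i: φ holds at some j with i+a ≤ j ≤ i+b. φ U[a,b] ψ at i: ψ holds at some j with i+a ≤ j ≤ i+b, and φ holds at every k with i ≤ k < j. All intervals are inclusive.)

No

Check (y U[0,1] w) at each j in [10,11]:
  j=10: fails
  j=11: fails
No position in the window satisfies it → formula fails.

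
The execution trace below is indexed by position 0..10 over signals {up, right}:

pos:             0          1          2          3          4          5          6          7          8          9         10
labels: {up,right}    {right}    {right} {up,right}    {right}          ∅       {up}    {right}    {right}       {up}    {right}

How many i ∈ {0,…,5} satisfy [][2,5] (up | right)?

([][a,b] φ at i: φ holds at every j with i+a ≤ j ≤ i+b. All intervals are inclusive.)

Evaluate at each i in [0,5]:
  i=0: ✗ (fails at j=5)
  i=1: ✗ (fails at j=5)
  i=2: ✗ (fails at j=5)
  i=3: ✗ (fails at j=5)
  i=4: ✓ (all of [6,9])
  i=5: ✓ (all of [7,10])
Positions where it holds: {4, 5} → 2.

2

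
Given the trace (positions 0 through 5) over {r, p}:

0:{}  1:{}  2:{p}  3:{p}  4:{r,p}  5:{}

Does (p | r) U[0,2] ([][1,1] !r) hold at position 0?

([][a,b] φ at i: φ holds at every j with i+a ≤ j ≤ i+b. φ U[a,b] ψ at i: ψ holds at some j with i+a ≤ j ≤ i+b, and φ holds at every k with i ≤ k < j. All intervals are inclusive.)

True

Need some j in [0,2] with [][1,1] !r, and (p | r) at every k in [0,j-1].
  j=0: [][1,1] !r holds; no prefix to check → satisfied.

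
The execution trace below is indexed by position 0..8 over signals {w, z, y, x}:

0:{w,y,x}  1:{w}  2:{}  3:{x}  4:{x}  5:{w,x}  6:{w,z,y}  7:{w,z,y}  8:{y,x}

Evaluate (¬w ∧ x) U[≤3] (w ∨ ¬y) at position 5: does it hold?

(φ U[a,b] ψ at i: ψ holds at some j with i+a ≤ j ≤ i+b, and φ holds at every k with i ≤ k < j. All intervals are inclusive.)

Yes

Need some j in [5,8] with (w ∨ ¬y), and (¬w ∧ x) at every k in [5,j-1].
  j=5: (w ∨ ¬y) holds; no prefix to check → satisfied.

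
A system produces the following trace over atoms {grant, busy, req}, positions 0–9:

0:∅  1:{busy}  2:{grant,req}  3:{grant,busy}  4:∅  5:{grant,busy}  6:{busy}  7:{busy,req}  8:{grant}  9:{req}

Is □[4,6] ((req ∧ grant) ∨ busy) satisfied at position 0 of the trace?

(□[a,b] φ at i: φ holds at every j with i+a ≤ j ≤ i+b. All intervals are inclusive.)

Check ((req ∧ grant) ∨ busy) at every j in [4,6]:
  j=4: false
  j=5: true
  j=6: true
Fails at j=4 → formula fails.

No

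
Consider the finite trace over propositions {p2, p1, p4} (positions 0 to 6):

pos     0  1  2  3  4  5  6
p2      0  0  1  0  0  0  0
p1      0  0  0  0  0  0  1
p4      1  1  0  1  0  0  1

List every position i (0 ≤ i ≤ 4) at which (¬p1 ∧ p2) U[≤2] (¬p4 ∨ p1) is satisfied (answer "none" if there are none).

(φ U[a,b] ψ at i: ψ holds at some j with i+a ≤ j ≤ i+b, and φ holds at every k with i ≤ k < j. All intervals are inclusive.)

Evaluate at each i in [0,4]:
  i=0: ✗ (lhs fails at k=0 before rhs at j=2)
  i=1: ✗ (lhs fails at k=1 before rhs at j=2)
  i=2: ✓ (rhs at j=2)
  i=3: ✗ (lhs fails at k=3 before rhs at j=4)
  i=4: ✓ (rhs at j=4)

2, 4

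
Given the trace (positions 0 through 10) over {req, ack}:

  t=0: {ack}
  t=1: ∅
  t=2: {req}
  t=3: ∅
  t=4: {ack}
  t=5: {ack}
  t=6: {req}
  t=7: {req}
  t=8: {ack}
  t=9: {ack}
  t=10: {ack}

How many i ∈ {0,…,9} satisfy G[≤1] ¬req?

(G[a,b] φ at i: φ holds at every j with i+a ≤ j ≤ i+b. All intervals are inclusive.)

Evaluate at each i in [0,9]:
  i=0: ✓ (all of [0,1])
  i=1: ✗ (fails at j=2)
  i=2: ✗ (fails at j=2)
  i=3: ✓ (all of [3,4])
  i=4: ✓ (all of [4,5])
  i=5: ✗ (fails at j=6)
  i=6: ✗ (fails at j=6)
  i=7: ✗ (fails at j=7)
  i=8: ✓ (all of [8,9])
  i=9: ✓ (all of [9,10])
Positions where it holds: {0, 3, 4, 8, 9} → 5.

5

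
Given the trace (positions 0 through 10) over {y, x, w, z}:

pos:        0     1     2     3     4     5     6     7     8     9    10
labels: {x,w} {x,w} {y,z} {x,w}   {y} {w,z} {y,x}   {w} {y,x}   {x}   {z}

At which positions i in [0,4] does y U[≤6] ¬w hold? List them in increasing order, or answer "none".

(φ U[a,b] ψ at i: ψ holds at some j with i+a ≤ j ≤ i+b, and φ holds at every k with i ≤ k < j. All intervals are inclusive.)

Evaluate at each i in [0,4]:
  i=0: ✗ (lhs fails at k=0 before rhs at j=2)
  i=1: ✗ (lhs fails at k=1 before rhs at j=2)
  i=2: ✓ (rhs at j=2)
  i=3: ✗ (lhs fails at k=3 before rhs at j=4)
  i=4: ✓ (rhs at j=4)

2, 4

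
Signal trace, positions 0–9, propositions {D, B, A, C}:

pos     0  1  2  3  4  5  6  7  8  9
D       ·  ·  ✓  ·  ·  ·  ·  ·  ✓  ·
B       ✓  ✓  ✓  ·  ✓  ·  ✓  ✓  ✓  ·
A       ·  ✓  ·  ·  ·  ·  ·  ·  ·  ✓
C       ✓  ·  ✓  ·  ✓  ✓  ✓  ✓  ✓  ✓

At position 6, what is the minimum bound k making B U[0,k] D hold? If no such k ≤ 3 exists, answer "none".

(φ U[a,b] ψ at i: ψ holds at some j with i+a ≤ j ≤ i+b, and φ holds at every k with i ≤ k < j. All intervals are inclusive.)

Need earliest j ≥ 6 with D, and B at every k in [6,j-1].
  j=6: rhs fails.
  j=7: rhs fails.
  j=8: rhs holds; lhs holds on [6,7]. k = 2.

2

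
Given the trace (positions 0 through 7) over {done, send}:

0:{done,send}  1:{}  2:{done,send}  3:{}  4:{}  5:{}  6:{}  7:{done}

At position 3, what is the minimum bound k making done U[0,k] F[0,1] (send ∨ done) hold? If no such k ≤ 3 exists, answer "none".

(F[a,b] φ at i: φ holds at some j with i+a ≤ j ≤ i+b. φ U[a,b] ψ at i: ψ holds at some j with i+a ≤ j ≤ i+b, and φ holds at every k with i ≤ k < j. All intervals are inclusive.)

Need earliest j ≥ 3 with F[0,1] (send ∨ done), and done at every k in [3,j-1].
  j=3: rhs fails.
  j=4: rhs fails.
  j=5: rhs fails.
  j=6: rhs holds but lhs fails at k=3.
No witness within the range → none.

none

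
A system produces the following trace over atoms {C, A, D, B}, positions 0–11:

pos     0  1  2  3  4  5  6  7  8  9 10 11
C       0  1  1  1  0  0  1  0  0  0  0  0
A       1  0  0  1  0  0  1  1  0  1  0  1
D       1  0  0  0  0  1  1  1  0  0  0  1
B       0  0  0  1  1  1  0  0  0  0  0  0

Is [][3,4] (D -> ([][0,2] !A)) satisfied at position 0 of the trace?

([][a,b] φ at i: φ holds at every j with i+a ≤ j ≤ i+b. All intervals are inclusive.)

Yes

Check (D -> ([][0,2] !A)) at every j in [3,4]:
  j=3: antecedent false → ✓
  j=4: antecedent false → ✓
All positions satisfy it → formula holds.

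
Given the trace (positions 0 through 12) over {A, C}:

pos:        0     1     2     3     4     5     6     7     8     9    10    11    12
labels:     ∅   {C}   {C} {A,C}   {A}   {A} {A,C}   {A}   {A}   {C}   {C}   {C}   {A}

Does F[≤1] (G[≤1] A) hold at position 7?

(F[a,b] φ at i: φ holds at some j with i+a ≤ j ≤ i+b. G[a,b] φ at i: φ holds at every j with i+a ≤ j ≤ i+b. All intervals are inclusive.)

Holds

Check G[≤1] A at each j in [7,8]:
  j=7: holds on [7,8]
  j=8: fails at 9
Found at j=7 → formula holds.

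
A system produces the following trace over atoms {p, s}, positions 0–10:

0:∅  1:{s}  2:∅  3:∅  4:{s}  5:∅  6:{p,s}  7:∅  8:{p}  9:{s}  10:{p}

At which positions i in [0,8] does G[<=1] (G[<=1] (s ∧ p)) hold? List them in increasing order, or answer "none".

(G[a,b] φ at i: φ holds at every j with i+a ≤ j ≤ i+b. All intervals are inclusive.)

Evaluate at each i in [0,8]:
  i=0: ✗ (fails at j=0)
  i=1: ✗ (fails at j=1)
  i=2: ✗ (fails at j=2)
  i=3: ✗ (fails at j=3)
  i=4: ✗ (fails at j=4)
  i=5: ✗ (fails at j=5)
  i=6: ✗ (fails at j=6)
  i=7: ✗ (fails at j=7)
  i=8: ✗ (fails at j=8)

none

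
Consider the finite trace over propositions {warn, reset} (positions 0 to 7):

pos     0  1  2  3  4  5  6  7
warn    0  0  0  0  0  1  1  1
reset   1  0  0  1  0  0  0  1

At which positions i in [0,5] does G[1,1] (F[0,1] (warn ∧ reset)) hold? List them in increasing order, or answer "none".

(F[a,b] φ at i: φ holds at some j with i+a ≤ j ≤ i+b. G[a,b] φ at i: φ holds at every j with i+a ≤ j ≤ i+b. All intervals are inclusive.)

5

Evaluate at each i in [0,5]:
  i=0: ✗ (fails at j=1)
  i=1: ✗ (fails at j=2)
  i=2: ✗ (fails at j=3)
  i=3: ✗ (fails at j=4)
  i=4: ✗ (fails at j=5)
  i=5: ✓ (all of [6,6])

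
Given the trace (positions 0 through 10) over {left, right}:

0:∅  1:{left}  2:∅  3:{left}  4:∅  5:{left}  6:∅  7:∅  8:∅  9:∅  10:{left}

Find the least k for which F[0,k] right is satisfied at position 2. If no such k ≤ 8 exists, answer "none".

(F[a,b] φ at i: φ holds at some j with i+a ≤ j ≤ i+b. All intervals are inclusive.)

none

Scan j = 2,3,… for right:
  j=2: fails
  j=3: fails
  j=4: fails
  j=5: fails
  j=6: fails
  j=7: fails
  j=8: fails
  j=9: fails
  j=10: fails
No j in [2,10] satisfies it → none.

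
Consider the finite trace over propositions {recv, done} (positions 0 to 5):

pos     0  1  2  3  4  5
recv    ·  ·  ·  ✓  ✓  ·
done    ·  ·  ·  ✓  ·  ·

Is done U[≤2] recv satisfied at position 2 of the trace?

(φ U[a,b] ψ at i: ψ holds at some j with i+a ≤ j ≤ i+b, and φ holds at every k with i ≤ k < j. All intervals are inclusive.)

Does not hold

Need some j in [2,4] with recv, and done at every k in [2,j-1].
  j=2: recv false.
  j=3: recv holds, but done fails at k=2 → not this j.
  j=4: recv holds, but done fails at k=2 → not this j.
No j in the window works → until fails.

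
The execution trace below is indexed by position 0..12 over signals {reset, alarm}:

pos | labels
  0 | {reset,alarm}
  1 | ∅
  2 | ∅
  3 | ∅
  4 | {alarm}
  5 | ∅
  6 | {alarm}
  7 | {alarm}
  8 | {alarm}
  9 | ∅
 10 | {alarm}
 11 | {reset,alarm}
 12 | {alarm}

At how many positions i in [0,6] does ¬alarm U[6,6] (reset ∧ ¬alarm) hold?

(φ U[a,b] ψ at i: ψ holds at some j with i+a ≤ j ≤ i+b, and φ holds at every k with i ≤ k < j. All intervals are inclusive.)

Evaluate at each i in [0,6]:
  i=0: ✗ (no rhs in [6,6])
  i=1: ✗ (no rhs in [7,7])
  i=2: ✗ (no rhs in [8,8])
  i=3: ✗ (no rhs in [9,9])
  i=4: ✗ (no rhs in [10,10])
  i=5: ✗ (no rhs in [11,11])
  i=6: ✗ (no rhs in [12,12])
Positions where it holds: {} → 0.

0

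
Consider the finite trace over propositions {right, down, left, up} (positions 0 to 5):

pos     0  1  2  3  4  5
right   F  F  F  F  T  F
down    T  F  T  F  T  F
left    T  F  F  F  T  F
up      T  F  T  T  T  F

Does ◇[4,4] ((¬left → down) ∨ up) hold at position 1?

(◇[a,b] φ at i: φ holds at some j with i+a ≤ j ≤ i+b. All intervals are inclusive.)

No

Check ((¬left → down) ∨ up) at each j in [5,5]:
  j=5: false
No position in the window satisfies it → formula fails.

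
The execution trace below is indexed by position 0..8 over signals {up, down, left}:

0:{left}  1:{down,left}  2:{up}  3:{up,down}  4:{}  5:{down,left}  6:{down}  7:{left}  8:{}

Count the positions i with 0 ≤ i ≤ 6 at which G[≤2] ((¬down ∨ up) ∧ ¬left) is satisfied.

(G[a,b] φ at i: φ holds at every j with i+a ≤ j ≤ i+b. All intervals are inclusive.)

1

Evaluate at each i in [0,6]:
  i=0: ✗ (fails at j=0)
  i=1: ✗ (fails at j=1)
  i=2: ✓ (all of [2,4])
  i=3: ✗ (fails at j=5)
  i=4: ✗ (fails at j=5)
  i=5: ✗ (fails at j=5)
  i=6: ✗ (fails at j=6)
Positions where it holds: {2} → 1.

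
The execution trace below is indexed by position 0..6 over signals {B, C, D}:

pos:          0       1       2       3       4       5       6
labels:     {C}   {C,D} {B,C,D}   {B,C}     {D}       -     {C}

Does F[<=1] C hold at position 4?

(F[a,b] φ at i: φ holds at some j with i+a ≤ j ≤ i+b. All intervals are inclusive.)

Check C at each j in [4,5]:
  j=4: false
  j=5: false
No position in the window satisfies it → formula fails.

Does not hold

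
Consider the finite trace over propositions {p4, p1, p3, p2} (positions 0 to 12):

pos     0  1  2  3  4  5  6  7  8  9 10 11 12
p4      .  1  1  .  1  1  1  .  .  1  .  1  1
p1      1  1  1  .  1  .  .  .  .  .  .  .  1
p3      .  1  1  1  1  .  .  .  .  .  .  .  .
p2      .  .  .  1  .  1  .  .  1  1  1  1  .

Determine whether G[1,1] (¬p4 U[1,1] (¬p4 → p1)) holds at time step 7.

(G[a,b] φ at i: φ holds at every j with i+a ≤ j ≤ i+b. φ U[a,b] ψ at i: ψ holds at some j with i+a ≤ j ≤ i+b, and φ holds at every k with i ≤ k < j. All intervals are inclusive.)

Holds

Check (¬p4 U[1,1] (¬p4 → p1)) at every j in [8,8]:
  j=8: holds
All positions satisfy it → formula holds.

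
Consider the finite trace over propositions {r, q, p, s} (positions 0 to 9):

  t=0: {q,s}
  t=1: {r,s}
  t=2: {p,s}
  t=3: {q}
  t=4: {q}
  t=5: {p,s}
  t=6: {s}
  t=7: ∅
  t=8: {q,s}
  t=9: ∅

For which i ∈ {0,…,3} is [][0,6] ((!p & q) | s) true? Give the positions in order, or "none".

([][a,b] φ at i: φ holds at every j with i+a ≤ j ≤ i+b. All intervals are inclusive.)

Evaluate at each i in [0,3]:
  i=0: ✓ (all of [0,6])
  i=1: ✗ (fails at j=7)
  i=2: ✗ (fails at j=7)
  i=3: ✗ (fails at j=7)

0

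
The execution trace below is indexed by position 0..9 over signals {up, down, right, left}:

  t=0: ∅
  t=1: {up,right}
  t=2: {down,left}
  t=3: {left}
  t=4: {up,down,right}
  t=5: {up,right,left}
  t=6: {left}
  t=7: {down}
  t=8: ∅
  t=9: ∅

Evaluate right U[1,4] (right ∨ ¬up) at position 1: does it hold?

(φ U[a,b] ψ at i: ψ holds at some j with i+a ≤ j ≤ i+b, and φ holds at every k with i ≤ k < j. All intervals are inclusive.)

Yes

Need some j in [2,5] with (right ∨ ¬up), and right at every k in [1,j-1].
  j=2: (right ∨ ¬up) holds; right holds at every k in [1,1] → satisfied.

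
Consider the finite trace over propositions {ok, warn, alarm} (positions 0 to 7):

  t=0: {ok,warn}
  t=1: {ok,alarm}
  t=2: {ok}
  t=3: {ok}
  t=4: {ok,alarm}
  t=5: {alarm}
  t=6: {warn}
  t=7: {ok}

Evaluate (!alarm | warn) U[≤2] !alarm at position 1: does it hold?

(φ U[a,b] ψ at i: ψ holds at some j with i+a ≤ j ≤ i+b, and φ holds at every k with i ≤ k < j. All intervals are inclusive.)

Does not hold

Need some j in [1,3] with !alarm, and (!alarm | warn) at every k in [1,j-1].
  j=1: !alarm false.
  j=2: !alarm holds, but (!alarm | warn) fails at k=1 → not this j.
  j=3: !alarm holds, but (!alarm | warn) fails at k=1 → not this j.
No j in the window works → until fails.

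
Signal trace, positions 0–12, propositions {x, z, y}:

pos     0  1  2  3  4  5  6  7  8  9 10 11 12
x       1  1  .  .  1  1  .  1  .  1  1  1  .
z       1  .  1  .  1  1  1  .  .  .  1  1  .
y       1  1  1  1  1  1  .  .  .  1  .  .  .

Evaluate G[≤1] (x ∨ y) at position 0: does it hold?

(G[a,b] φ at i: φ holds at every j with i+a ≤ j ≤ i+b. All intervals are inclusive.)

Yes

Check (x ∨ y) at every j in [0,1]:
  j=0: true
  j=1: true
All positions satisfy it → formula holds.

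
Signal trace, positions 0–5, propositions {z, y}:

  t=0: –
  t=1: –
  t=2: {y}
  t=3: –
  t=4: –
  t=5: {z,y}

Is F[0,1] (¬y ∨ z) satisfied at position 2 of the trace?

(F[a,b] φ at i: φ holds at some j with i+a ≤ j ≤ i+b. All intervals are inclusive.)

True

Check (¬y ∨ z) at each j in [2,3]:
  j=2: false
  j=3: true
Found at j=3 → formula holds.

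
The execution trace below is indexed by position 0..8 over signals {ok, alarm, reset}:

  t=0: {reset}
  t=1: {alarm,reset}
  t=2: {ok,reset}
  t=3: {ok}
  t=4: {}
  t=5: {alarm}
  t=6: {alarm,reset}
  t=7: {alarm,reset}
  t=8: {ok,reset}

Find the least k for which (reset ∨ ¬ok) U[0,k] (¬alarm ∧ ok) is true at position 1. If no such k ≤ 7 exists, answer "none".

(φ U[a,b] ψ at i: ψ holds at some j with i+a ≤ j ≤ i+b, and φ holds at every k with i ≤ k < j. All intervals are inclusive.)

1

Need earliest j ≥ 1 with (¬alarm ∧ ok), and (reset ∨ ¬ok) at every k in [1,j-1].
  j=1: rhs fails.
  j=2: rhs holds; lhs holds on [1,1]. k = 1.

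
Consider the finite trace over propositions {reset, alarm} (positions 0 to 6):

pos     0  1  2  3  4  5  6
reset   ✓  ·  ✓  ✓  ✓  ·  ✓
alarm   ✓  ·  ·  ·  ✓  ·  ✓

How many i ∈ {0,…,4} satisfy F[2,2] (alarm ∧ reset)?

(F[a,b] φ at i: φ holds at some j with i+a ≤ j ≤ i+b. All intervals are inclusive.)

2

Evaluate at each i in [0,4]:
  i=0: ✗ (none in [2,2])
  i=1: ✗ (none in [3,3])
  i=2: ✓ (witness j=4)
  i=3: ✗ (none in [5,5])
  i=4: ✓ (witness j=6)
Positions where it holds: {2, 4} → 2.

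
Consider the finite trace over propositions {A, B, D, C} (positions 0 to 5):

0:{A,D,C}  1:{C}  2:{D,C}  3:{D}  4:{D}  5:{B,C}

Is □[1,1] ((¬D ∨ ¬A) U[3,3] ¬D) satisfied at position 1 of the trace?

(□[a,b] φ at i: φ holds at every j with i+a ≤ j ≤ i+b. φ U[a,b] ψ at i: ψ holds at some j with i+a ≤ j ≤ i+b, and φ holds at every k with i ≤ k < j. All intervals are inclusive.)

Check ((¬D ∨ ¬A) U[3,3] ¬D) at every j in [2,2]:
  j=2: holds
All positions satisfy it → formula holds.

True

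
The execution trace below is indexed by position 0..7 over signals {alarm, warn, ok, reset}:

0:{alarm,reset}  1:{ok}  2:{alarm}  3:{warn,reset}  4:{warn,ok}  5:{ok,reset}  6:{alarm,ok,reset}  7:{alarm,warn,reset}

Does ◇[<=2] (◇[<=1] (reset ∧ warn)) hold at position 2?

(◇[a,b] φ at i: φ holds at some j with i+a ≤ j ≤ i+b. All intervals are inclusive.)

Holds

Check ◇[<=1] (reset ∧ warn) at each j in [2,4]:
  j=2: holds (witness at 3)
  j=3: holds (witness at 3)
  j=4: fails (none in [4,5])
Found at j=2 → formula holds.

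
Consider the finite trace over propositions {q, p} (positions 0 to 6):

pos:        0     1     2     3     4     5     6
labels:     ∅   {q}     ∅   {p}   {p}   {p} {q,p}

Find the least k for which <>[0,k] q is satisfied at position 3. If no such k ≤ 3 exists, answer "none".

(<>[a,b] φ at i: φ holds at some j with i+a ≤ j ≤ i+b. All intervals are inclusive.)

Scan j = 3,4,… for q:
  j=3: fails
  j=4: fails
  j=5: fails
  j=6: holds
First hit at j=6, so smallest k = 6-3 = 3.

3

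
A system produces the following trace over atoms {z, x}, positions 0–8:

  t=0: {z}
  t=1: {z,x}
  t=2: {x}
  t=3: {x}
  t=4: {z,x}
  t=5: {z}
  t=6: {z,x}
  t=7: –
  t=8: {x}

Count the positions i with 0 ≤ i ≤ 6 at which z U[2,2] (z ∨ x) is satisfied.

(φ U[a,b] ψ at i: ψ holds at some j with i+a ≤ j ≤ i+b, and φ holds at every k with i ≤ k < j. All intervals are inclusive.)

Evaluate at each i in [0,6]:
  i=0: ✓ (rhs at j=2; lhs holds on [0,1])
  i=1: ✗ (lhs fails at k=2 before rhs at j=3)
  i=2: ✗ (lhs fails at k=2 before rhs at j=4)
  i=3: ✗ (lhs fails at k=3 before rhs at j=5)
  i=4: ✓ (rhs at j=6; lhs holds on [4,5])
  i=5: ✗ (no rhs in [7,7])
  i=6: ✗ (lhs fails at k=7 before rhs at j=8)
Positions where it holds: {0, 4} → 2.

2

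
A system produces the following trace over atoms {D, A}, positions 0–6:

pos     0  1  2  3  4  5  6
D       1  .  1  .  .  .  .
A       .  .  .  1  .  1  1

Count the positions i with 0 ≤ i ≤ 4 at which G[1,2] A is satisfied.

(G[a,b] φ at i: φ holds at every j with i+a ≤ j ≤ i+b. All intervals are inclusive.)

Evaluate at each i in [0,4]:
  i=0: ✗ (fails at j=1)
  i=1: ✗ (fails at j=2)
  i=2: ✗ (fails at j=4)
  i=3: ✗ (fails at j=4)
  i=4: ✓ (all of [5,6])
Positions where it holds: {4} → 1.

1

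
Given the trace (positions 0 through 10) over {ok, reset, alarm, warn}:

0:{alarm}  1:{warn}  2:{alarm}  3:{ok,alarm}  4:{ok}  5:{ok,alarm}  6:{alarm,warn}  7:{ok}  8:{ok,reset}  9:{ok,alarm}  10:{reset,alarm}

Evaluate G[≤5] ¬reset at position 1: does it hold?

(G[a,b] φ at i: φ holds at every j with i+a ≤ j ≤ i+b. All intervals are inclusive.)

Holds

Check ¬reset at every j in [1,6]:
  j=1: true
  j=2: true
  j=3: true
  j=4: true
  j=5: true
  j=6: true
All positions satisfy it → formula holds.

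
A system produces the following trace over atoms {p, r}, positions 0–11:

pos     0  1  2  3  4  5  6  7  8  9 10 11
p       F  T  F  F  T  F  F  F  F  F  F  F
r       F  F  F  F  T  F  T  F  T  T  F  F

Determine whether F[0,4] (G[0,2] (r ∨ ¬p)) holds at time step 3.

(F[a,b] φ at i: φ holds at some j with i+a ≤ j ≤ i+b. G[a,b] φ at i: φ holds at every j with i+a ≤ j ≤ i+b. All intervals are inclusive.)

Yes

Check G[0,2] (r ∨ ¬p) at each j in [3,7]:
  j=3: holds on [3,5]
  j=4: holds on [4,6]
  j=5: holds on [5,7]
  j=6: holds on [6,8]
  j=7: holds on [7,9]
Found at j=3 → formula holds.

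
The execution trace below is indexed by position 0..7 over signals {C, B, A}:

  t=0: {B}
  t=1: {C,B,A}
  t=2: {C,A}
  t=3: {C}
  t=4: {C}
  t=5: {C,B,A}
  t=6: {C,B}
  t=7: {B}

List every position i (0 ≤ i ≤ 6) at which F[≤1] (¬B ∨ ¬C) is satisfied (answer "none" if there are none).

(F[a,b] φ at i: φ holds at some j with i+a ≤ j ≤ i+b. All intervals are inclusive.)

Evaluate at each i in [0,6]:
  i=0: ✓ (witness j=0)
  i=1: ✓ (witness j=2)
  i=2: ✓ (witness j=2)
  i=3: ✓ (witness j=3)
  i=4: ✓ (witness j=4)
  i=5: ✗ (none in [5,6])
  i=6: ✓ (witness j=7)

0, 1, 2, 3, 4, 6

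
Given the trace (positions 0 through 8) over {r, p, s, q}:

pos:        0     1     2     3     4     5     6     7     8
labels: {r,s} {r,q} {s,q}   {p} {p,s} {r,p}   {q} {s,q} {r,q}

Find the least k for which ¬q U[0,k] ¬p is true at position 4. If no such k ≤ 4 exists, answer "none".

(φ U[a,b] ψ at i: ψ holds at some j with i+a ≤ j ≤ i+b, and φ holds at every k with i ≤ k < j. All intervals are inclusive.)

2

Need earliest j ≥ 4 with ¬p, and ¬q at every k in [4,j-1].
  j=4: rhs fails.
  j=5: rhs fails.
  j=6: rhs holds; lhs holds on [4,5]. k = 2.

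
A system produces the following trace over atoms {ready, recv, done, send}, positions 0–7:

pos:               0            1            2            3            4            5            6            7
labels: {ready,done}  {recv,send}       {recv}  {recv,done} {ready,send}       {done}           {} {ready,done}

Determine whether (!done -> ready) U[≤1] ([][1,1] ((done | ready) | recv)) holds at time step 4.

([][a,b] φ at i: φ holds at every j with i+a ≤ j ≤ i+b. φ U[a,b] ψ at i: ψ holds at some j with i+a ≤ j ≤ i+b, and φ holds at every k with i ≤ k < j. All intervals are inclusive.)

Holds

Need some j in [4,5] with [][1,1] ((done | ready) | recv), and (!done -> ready) at every k in [4,j-1].
  j=4: [][1,1] ((done | ready) | recv) holds; no prefix to check → satisfied.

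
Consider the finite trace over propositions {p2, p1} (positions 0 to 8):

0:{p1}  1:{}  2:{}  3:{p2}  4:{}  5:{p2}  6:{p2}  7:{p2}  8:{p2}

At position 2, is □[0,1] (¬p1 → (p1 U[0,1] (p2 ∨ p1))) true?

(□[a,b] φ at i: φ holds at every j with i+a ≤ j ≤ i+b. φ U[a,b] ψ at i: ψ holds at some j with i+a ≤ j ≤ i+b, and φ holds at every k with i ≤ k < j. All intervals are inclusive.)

Check (¬p1 → (p1 U[0,1] (p2 ∨ p1))) at every j in [2,3]:
  j=2: antecedent true; consequent fails → ✗
  j=3: antecedent true; consequent holds → ✓
Fails at j=2 → formula fails.

No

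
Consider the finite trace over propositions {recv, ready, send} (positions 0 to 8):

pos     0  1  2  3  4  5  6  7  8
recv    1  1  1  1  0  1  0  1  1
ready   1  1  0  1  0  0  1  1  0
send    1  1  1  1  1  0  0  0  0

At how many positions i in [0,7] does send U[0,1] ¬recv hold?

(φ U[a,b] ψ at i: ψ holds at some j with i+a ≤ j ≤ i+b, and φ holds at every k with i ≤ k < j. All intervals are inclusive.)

3

Evaluate at each i in [0,7]:
  i=0: ✗ (no rhs in [0,1])
  i=1: ✗ (no rhs in [1,2])
  i=2: ✗ (no rhs in [2,3])
  i=3: ✓ (rhs at j=4; lhs holds on [3,3])
  i=4: ✓ (rhs at j=4)
  i=5: ✗ (lhs fails at k=5 before rhs at j=6)
  i=6: ✓ (rhs at j=6)
  i=7: ✗ (no rhs in [7,8])
Positions where it holds: {3, 4, 6} → 3.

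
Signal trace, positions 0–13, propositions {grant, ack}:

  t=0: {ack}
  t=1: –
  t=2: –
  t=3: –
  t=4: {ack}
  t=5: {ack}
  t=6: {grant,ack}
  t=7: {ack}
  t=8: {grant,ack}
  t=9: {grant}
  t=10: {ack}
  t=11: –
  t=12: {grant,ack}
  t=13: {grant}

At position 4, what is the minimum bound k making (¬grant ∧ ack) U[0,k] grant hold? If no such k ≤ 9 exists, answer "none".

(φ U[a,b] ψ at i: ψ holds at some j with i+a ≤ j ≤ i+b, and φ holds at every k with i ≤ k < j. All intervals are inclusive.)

2

Need earliest j ≥ 4 with grant, and (¬grant ∧ ack) at every k in [4,j-1].
  j=4: rhs fails.
  j=5: rhs fails.
  j=6: rhs holds; lhs holds on [4,5]. k = 2.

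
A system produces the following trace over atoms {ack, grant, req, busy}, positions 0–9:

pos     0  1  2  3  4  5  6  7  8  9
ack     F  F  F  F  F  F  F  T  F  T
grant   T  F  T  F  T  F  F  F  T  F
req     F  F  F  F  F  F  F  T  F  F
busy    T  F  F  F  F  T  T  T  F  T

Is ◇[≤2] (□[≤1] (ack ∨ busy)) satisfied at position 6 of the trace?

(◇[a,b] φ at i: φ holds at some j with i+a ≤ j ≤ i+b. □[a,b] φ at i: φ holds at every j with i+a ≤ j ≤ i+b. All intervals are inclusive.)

Check □[≤1] (ack ∨ busy) at each j in [6,8]:
  j=6: holds on [6,7]
  j=7: fails at 8
  j=8: fails at 8
Found at j=6 → formula holds.

Yes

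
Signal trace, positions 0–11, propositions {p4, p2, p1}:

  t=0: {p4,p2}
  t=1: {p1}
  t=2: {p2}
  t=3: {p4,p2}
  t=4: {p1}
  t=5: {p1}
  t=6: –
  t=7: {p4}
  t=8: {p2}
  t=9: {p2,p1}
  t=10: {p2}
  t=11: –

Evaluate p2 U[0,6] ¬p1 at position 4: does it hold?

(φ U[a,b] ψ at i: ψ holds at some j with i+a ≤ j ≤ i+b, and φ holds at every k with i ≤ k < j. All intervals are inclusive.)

No

Need some j in [4,10] with ¬p1, and p2 at every k in [4,j-1].
  j=4: ¬p1 false.
  j=5: ¬p1 false.
  j=6: ¬p1 holds, but p2 fails at k=4 → not this j.
  j=7: ¬p1 holds, but p2 fails at k=4 → not this j.
  j=8: ¬p1 holds, but p2 fails at k=4 → not this j.
  j=9: ¬p1 false.
  j=10: ¬p1 holds, but p2 fails at k=4 → not this j.
No j in the window works → until fails.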